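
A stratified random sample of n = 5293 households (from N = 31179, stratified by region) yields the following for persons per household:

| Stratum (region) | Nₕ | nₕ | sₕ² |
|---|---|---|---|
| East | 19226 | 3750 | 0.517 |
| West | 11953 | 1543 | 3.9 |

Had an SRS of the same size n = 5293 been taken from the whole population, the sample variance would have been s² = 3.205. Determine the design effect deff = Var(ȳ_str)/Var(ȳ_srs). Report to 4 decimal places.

Var(ȳ_str) = Σ Wₕ²(1−fₕ)sₕ²/nₕ with Wₕ = Nₕ/31179:
  East: (19226/31179)²·(1−3750/19226)·0.517/3750 = 4.2197097 × 10^-5
  West: (11953/31179)²·(1−1543/11953)·3.9/1543 = 3.2352062 × 10^-4
  → Var(ȳ_str) = 3.6571772 × 10^-4.
Var(ȳ_srs) = (1 − 5293/31179)·3.205/5293 = 5.0272317 × 10^-4.
deff = (3.6571772 × 10^-4) / (5.0272317 × 10^-4) = 0.7275.

0.7275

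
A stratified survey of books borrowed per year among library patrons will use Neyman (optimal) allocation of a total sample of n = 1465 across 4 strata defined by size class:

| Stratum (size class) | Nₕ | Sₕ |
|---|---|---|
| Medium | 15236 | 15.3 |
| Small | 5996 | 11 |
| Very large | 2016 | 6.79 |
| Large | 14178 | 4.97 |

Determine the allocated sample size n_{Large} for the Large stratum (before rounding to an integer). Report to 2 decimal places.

269.38

Neyman allocation: nₕ = n·NₕSₕ / Σⱼ NⱼSⱼ.
Σ NⱼSⱼ = 15236·15.3 + 5996·11 + 2016·6.79 + 14178·4.97 = 383220.1.
n_{Large} = 1465·14178·4.97 / 383220.1 = 269.38.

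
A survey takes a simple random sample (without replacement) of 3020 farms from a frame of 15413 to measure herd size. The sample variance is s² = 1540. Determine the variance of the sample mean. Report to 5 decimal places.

Under SRS without replacement, Var(ȳ) = (1 − f)·s²/n with f = n/N = 3020/15413 = 0.19593849.
Var(ȳ) = (1 − 0.19593849)·1540/3020 = 0.80406151·0.50993377 = 0.41001812.

0.41002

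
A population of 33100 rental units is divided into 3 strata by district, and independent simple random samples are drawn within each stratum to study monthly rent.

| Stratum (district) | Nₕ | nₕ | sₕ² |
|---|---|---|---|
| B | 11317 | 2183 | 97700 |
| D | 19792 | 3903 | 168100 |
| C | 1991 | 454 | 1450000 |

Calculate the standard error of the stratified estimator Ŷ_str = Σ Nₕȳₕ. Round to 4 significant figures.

167200

Var(Ŷ_str) = Σₕ Nₕ²(1 − fₕ)sₕ²/nₕ.
B: 11317²·(1 − 2183/11317)·97700/2183 = 4.6262932 × 10^9.
D: 19792²·(1 − 3903/19792)·168100/3903 = 1.3544264 × 10^10.
C: 1991²·(1 − 454/1991)·1450000/454 = 9.7736611 × 10^9.
Sum = 2.7944218 × 10^10.
SE = √(2.7944218 × 10^10) = 167200.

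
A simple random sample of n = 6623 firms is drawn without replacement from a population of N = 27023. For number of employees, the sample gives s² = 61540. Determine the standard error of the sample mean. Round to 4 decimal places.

Under SRS without replacement, Var(ȳ) = (1 − f)·s²/n with f = n/N = 6623/27023 = 0.24508752.
Var(ȳ) = (1 − 0.24508752)·61540/6623 = 0.75491248·9.2918617 = 7.0145424.
SE(ȳ) = √(7.0145424) = 2.6485.

2.6485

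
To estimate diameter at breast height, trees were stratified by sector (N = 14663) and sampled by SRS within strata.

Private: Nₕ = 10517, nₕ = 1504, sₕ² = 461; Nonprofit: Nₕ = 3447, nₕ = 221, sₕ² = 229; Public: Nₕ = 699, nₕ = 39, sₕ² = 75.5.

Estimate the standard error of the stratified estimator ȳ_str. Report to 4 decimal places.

0.4392

Var(ȳ_str) = Σₕ Wₕ²(1 − fₕ)sₕ²/nₕ with Wₕ = Nₕ/N, N = 14663.
Private: Wₕ = 0.71724749; term = 0.71724749²·(1 − 0.14300656)·461/1504 = 0.13513525.
Nonprofit: Wₕ = 0.23508150; term = 0.23508150²·(1 − 0.06411372)·229/221 = 0.053592397.
Public: Wₕ = 0.04767101; term = 0.04767101²·(1 − 0.05579399)·75.5/39 = 0.0041539167.
Sum = 0.19288156.
SE = √(0.19288156) = 0.4392.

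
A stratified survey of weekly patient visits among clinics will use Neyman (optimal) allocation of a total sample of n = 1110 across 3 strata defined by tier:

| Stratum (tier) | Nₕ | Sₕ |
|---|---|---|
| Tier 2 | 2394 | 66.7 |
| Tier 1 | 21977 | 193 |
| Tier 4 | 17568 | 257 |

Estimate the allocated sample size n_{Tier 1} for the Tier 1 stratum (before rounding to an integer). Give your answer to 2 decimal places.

528.04

Neyman allocation: nₕ = n·NₕSₕ / Σⱼ NⱼSⱼ.
Σ NⱼSⱼ = 2394·66.7 + 21977·193 + 17568·257 = 8.9162168 × 10^6.
n_{Tier 1} = 1110·21977·193 / (8.9162168 × 10^6) = 528.04.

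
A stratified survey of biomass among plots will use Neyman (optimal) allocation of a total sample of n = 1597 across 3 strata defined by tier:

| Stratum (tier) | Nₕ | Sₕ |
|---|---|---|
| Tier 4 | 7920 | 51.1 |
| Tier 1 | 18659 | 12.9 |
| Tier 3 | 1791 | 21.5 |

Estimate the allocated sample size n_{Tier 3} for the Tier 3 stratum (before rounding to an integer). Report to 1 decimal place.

89.9

Neyman allocation: nₕ = n·NₕSₕ / Σⱼ NⱼSⱼ.
Σ NⱼSⱼ = 7920·51.1 + 18659·12.9 + 1791·21.5 = 683919.6.
n_{Tier 3} = 1597·1791·21.5 / 683919.6 = 89.9.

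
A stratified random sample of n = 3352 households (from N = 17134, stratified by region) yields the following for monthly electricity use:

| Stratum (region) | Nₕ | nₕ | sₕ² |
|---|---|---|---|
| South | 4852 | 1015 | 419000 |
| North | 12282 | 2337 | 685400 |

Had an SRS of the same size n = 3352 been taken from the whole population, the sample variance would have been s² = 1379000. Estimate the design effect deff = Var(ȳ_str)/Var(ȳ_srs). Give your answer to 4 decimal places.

0.4479

Var(ȳ_str) = Σ Wₕ²(1−fₕ)sₕ²/nₕ with Wₕ = Nₕ/17134:
  South: (4852/17134)²·(1−1015/4852)·419000/1015 = 26.178397
  North: (12282/17134)²·(1−2337/12282)·685400/2337 = 122.02301
  → Var(ȳ_str) = 148.20141.
Var(ȳ_srs) = (1 − 3352/17134)·1379000/3352 = 330.91293.
deff = 148.20141 / 330.91293 = 0.4479.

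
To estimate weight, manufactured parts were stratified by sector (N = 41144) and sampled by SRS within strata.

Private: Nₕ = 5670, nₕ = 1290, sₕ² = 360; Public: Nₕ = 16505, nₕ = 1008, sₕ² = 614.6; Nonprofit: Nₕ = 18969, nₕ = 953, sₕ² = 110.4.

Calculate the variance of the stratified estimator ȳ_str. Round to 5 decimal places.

Var(ȳ_str) = Σₕ Wₕ²(1 − fₕ)sₕ²/nₕ with Wₕ = Nₕ/N, N = 41144.
Private: Wₕ = 0.13780867; term = 0.13780867²·(1 − 0.22751323)·360/1290 = 0.0040940858.
Public: Wₕ = 0.40115205; term = 0.40115205²·(1 − 0.06107240)·614.6/1008 = 0.092125989.
Nonprofit: Wₕ = 0.46103928; term = 0.46103928²·(1 − 0.05023987)·110.4/953 = 0.023386539.
Sum = 0.11960661.

0.11961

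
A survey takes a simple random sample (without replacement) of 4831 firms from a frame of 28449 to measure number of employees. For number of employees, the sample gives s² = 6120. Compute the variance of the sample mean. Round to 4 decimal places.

Under SRS without replacement, Var(ȳ) = (1 − f)·s²/n with f = n/N = 4831/28449 = 0.16981265.
Var(ȳ) = (1 − 0.16981265)·6120/4831 = 0.83018735·1.2668185 = 1.0516967.

1.0517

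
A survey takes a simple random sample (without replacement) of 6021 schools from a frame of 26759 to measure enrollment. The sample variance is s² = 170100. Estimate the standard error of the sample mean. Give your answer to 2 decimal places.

Under SRS without replacement, Var(ȳ) = (1 − f)·s²/n with f = n/N = 6021/26759 = 0.22500841.
Var(ȳ) = (1 − 0.22500841)·170100/6021 = 0.77499159·28.251121 = 21.894381.
SE(ȳ) = √(21.894381) = 4.68.

4.68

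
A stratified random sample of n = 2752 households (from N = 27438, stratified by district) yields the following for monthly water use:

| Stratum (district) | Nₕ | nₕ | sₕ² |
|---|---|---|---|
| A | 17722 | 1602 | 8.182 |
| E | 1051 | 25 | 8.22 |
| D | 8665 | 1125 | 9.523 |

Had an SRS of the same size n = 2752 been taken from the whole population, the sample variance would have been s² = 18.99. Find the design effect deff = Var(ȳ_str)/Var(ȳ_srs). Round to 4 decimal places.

Var(ȳ_str) = Σ Wₕ²(1−fₕ)sₕ²/nₕ with Wₕ = Nₕ/27438:
  A: (17722/27438)²·(1−1602/17722)·8.182/1602 = 0.0019380717
  E: (1051/27438)²·(1−25/1051)·8.22/25 = 4.7095236 × 10^-4
  D: (8665/27438)²·(1−1125/8665)·9.523/1125 = 7.3460904 × 10^-4
  → Var(ȳ_str) = 0.0031436331.
Var(ȳ_srs) = (1 − 2752/27438)·18.99/2752 = 0.0062083302.
deff = 0.0031436331 / 0.0062083302 = 0.5064.

0.5064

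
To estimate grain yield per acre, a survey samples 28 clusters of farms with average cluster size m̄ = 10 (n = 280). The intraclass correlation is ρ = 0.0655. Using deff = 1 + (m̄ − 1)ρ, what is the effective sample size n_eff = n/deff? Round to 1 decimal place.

deff = 1 + (10 − 1)·0.0655 = 1 + 0.5895 = 1.5895.
n_eff = 280 / 1.5895 = 176.2.

176.2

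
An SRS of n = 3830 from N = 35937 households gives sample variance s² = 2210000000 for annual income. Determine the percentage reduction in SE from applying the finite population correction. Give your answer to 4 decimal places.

5.4789

f = n/N = 3830/35937 = 0.10657540.
SE_no-fpc = √(s²/n) = 759.62063; SE_fpc = √((1−f)s²/n) = 718.00208.
Ratio = √(1−f) = 0.94521141. Reduction = 100·(1 − 0.94521141) = 5.4789%.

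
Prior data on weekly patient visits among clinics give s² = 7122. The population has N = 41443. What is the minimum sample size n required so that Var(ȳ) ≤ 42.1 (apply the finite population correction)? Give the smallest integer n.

169

Without fpc, n₀ = s²/D = 7122/42.1 = 169.1686.
With fpc, (1 − n/N)·s²/n ≤ D requires n ≥ n₀/(1 + n₀/N) = 169.1686/(1 + 169.1686/41443) = 168.4809.
Rounding up, n = 169.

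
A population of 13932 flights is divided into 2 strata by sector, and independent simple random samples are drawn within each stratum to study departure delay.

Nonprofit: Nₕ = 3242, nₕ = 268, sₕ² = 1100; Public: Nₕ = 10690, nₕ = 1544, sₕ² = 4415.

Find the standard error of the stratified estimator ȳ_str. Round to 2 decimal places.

Var(ȳ_str) = Σₕ Wₕ²(1 − fₕ)sₕ²/nₕ with Wₕ = Nₕ/N, N = 13932.
Nonprofit: Wₕ = 0.23270169; term = 0.23270169²·(1 − 0.08266502)·1100/268 = 0.20388484.
Public: Wₕ = 0.76729831; term = 0.76729831²·(1 − 0.14443405)·4415/1544 = 1.4403412.
Sum = 1.644226.
SE = √(1.644226) = 1.28.

1.28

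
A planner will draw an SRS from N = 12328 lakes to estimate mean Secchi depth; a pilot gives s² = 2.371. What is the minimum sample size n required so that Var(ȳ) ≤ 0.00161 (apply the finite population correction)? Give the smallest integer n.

1316

Without fpc, n₀ = s²/D = 2.371/0.00161 = 1472.6708.
With fpc, (1 − n/N)·s²/n ≤ D requires n ≥ n₀/(1 + n₀/N) = 1472.6708/(1 + 1472.6708/12328) = 1315.5220.
Rounding up, n = 1316.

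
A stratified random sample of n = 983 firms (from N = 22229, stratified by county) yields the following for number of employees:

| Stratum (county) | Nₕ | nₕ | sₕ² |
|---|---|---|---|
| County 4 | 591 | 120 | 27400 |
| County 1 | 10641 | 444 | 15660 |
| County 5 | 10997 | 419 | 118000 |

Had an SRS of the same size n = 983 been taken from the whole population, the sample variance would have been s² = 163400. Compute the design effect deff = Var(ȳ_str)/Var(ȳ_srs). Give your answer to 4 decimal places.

Var(ȳ_str) = Σ Wₕ²(1−fₕ)sₕ²/nₕ with Wₕ = Nₕ/22229:
  County 4: (591/22229)²·(1−120/591)·27400/120 = 0.12862869
  County 1: (10641/22229)²·(1−444/10641)·15660/444 = 7.7450424
  County 5: (10997/22229)²·(1−419/10997)·118000/419 = 66.298839
  → Var(ȳ_str) = 74.17251.
Var(ȳ_srs) = (1 − 983/22229)·163400/983 = 158.87508.
deff = 74.17251 / 158.87508 = 0.4669.

0.4669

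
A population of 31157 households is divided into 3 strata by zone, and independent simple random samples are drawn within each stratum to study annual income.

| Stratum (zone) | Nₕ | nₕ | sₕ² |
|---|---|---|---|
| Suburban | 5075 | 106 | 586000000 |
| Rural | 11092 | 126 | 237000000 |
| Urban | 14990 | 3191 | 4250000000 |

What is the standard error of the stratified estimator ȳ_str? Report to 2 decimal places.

788.64

Var(ȳ_str) = Σₕ Wₕ²(1 − fₕ)sₕ²/nₕ with Wₕ = Nₕ/N, N = 31157.
Suburban: Wₕ = 0.16288475; term = 0.16288475²·(1 − 0.02088670)·586000000/106 = 143610.28.
Rural: Wₕ = 0.35600347; term = 0.35600347²·(1 − 0.01135954)·237000000/126 = 235681.03.
Urban: Wₕ = 0.48111179; term = 0.48111179²·(1 − 0.21287525)·4250000000/3191 = 242659.72.
Sum = 621951.03.
SE = √(621951.03) = 788.64.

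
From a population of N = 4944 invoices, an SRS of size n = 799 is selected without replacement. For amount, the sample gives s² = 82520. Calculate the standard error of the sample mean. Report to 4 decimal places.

Under SRS without replacement, Var(ȳ) = (1 − f)·s²/n with f = n/N = 799/4944 = 0.16161003.
Var(ȳ) = (1 − 0.16161003)·82520/799 = 0.83838997·103.2791 = 86.58816.
SE(ȳ) = √(86.58816) = 9.3053.

9.3053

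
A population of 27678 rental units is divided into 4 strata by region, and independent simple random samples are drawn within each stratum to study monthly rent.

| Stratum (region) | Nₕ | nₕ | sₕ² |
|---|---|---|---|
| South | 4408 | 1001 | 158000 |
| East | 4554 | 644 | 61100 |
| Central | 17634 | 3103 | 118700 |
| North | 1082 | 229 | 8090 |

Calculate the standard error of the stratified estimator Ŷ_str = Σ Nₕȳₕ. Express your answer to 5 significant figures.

Var(Ŷ_str) = Σₕ Nₕ²(1 − fₕ)sₕ²/nₕ.
South: 4408²·(1 − 1001/4408)·158000/1001 = 2.3704824 × 10^9.
East: 4554²·(1 − 644/4554)·61100/644 = 1.6893714 × 10^9.
Central: 17634²·(1 − 3103/17634)·118700/3103 = 9.8020132 × 10^9.
North: 1082²·(1 − 229/1082)·8090/229 = 3.2605385 × 10^7.
Sum = 1.3894472 × 10^10.
SE = √(1.3894472 × 10^10) = 117870.

117870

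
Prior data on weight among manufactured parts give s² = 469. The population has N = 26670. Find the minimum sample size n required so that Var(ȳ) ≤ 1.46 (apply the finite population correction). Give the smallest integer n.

318

Without fpc, n₀ = s²/D = 469/1.46 = 321.2329.
With fpc, (1 − n/N)·s²/n ≤ D requires n ≥ n₀/(1 + n₀/N) = 321.2329/(1 + 321.2329/26670) = 317.4098.
Rounding up, n = 318.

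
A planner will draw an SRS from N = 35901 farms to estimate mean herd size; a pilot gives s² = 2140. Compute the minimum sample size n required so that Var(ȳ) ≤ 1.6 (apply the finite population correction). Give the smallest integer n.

Without fpc, n₀ = s²/D = 2140/1.6 = 1337.5000.
With fpc, (1 − n/N)·s²/n ≤ D requires n ≥ n₀/(1 + n₀/N) = 1337.5000/(1 + 1337.5000/35901) = 1289.4608.
Rounding up, n = 1290.

1290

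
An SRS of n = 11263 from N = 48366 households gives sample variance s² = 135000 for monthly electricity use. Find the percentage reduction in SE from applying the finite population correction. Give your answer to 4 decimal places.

12.4141

f = n/N = 11263/48366 = 0.23287020.
SE_no-fpc = √(s²/n) = 3.4621019; SE_fpc = √((1−f)s²/n) = 3.0323147.
Ratio = √(1−f) = 0.87585946. Reduction = 100·(1 − 0.87585946) = 12.4141%.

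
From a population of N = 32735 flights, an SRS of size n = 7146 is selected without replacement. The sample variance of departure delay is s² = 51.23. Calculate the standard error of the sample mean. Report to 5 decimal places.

0.07486

Under SRS without replacement, Var(ȳ) = (1 − f)·s²/n with f = n/N = 7146/32735 = 0.21829846.
Var(ȳ) = (1 − 0.21829846)·51.23/7146 = 0.78170154·0.0071690456 = 0.005604054.
SE(ȳ) = √(0.005604054) = 0.07486.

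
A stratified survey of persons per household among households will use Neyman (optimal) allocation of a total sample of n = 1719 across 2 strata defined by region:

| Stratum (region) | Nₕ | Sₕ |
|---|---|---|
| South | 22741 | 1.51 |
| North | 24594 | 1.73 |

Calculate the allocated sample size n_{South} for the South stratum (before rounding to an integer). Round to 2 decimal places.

Neyman allocation: nₕ = n·NₕSₕ / Σⱼ NⱼSⱼ.
Σ NⱼSⱼ = 22741·1.51 + 24594·1.73 = 76886.53.
n_{South} = 1719·22741·1.51 / 76886.53 = 767.74.

767.74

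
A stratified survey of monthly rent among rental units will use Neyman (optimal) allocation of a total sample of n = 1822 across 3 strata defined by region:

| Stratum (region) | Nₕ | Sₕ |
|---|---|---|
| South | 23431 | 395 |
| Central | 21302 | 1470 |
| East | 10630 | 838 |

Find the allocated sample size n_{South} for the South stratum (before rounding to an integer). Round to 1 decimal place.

Neyman allocation: nₕ = n·NₕSₕ / Σⱼ NⱼSⱼ.
Σ NⱼSⱼ = 23431·395 + 21302·1470 + 10630·838 = 4.9477125 × 10^7.
n_{South} = 1822·23431·395 / (4.9477125 × 10^7) = 340.8.

340.8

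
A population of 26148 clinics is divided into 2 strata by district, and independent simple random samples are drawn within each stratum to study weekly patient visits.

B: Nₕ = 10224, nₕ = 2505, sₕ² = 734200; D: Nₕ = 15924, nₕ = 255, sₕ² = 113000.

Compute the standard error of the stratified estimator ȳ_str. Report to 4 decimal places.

13.9838

Var(ȳ_str) = Σₕ Wₕ²(1 − fₕ)sₕ²/nₕ with Wₕ = Nₕ/N, N = 26148.
B: Wₕ = 0.39100505; term = 0.39100505²·(1 − 0.24501174)·734200/2505 = 33.830746.
D: Wₕ = 0.60899495; term = 0.60899495²·(1 − 0.01601356)·113000/255 = 161.71666.
Sum = 195.54741.
SE = √(195.54741) = 13.9838.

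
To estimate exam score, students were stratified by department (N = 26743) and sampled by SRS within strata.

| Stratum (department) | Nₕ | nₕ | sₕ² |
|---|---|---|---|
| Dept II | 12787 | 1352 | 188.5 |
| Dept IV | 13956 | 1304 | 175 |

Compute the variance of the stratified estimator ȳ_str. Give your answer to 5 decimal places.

0.06164

Var(ȳ_str) = Σₕ Wₕ²(1 − fₕ)sₕ²/nₕ with Wₕ = Nₕ/N, N = 26743.
Dept II: Wₕ = 0.47814381; term = 0.47814381²·(1 − 0.10573238)·188.5/1352 = 0.028504882.
Dept IV: Wₕ = 0.52185619; term = 0.52185619²·(1 − 0.09343651)·175/1304 = 0.033132969.
Sum = 0.061637851.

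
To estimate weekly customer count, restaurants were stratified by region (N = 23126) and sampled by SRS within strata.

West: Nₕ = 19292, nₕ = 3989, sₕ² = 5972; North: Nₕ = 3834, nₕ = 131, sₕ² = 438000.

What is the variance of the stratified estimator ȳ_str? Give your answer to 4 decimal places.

Var(ȳ_str) = Σₕ Wₕ²(1 − fₕ)sₕ²/nₕ with Wₕ = Nₕ/N, N = 23126.
West: Wₕ = 0.83421257; term = 0.83421257²·(1 − 0.20676965)·5972/3989 = 0.82643471.
North: Wₕ = 0.16578743; term = 0.16578743²·(1 − 0.03416797)·438000/131 = 88.758017.
Sum = 89.584452.

89.5845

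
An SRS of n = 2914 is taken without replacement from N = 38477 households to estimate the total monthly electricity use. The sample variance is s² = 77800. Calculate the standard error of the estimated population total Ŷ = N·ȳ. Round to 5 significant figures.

Var(Ŷ) = N²·Var(ȳ) = N²·(1 − n/N)·s²/n.
f = 2914/38477 = 0.07573356; Var(ȳ) = 0.92426644·77800/2914 = 24.676709.
Var(Ŷ) = 38477² · 24.676709 = 3.6533363 × 10^10.
SE(Ŷ) = √(3.6533363 × 10^10) = 191140.

191140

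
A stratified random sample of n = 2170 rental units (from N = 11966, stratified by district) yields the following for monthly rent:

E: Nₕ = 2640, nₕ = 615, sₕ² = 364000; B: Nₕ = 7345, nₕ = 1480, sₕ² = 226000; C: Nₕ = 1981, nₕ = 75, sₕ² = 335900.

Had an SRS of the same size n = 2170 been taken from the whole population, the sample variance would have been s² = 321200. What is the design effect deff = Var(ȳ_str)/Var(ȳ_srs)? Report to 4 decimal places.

Var(ȳ_str) = Σ Wₕ²(1−fₕ)sₕ²/nₕ with Wₕ = Nₕ/11966:
  E: (2640/11966)²·(1−615/2640)·364000/615 = 22.098217
  B: (7345/11966)²·(1−1480/7345)·226000/1480 = 45.941857
  C: (1981/11966)²·(1−75/1981)·335900/75 = 118.10223
  → Var(ȳ_str) = 186.1423.
Var(ȳ_srs) = (1 − 2170/11966)·321200/2170 = 121.17571.
deff = 186.1423 / 121.17571 = 1.5361.

1.5361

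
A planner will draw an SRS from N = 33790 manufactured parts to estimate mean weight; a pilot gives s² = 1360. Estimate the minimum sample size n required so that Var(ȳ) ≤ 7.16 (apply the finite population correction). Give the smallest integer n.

189

Without fpc, n₀ = s²/D = 1360/7.16 = 189.9441.
With fpc, (1 − n/N)·s²/n ≤ D requires n ≥ n₀/(1 + n₀/N) = 189.9441/(1 + 189.9441/33790) = 188.8823.
Rounding up, n = 189.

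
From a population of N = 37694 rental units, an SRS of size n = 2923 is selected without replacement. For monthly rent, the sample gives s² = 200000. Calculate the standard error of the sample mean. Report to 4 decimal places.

7.9446

Under SRS without replacement, Var(ȳ) = (1 − f)·s²/n with f = n/N = 2923/37694 = 0.07754550.
Var(ȳ) = (1 − 0.07754550)·200000/2923 = 0.92245450·68.422853 = 63.116969.
SE(ȳ) = √(63.116969) = 7.9446.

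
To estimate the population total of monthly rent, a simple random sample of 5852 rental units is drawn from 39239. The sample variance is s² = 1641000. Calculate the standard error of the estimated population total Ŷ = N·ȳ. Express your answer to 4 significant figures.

Var(Ŷ) = N²·Var(ȳ) = N²·(1 − n/N)·s²/n.
f = 5852/39239 = 0.14913734; Var(ȳ) = 0.85086266·1641000/5852 = 238.59631.
Var(Ŷ) = 39239² · 238.59631 = 3.6736653 × 10^11.
SE(Ŷ) = √(3.6736653 × 10^11) = 606100.

606100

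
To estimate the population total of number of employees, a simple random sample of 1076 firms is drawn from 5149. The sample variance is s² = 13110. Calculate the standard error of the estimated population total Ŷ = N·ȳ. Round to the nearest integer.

15985

Var(Ŷ) = N²·Var(ȳ) = N²·(1 − n/N)·s²/n.
f = 1076/5149 = 0.20897262; Var(ȳ) = 0.79102738·13110/1076 = 9.6378894.
Var(Ŷ) = 5149² · 9.6378894 = 2.5552166 × 10^8.
SE(Ŷ) = √(2.5552166 × 10^8) = 15985.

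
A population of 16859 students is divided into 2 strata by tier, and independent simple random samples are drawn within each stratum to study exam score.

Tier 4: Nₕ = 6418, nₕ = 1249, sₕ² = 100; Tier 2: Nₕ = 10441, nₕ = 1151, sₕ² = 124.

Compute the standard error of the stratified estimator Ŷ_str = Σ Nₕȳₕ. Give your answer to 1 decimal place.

3620.2

Var(Ŷ_str) = Σₕ Nₕ²(1 − fₕ)sₕ²/nₕ.
Tier 4: 6418²·(1 − 1249/6418)·100/1249 = 2.6560962 × 10^6.
Tier 2: 10441²·(1 − 1151/10441)·124/1151 = 1.0449708 × 10^7.
Sum = 1.3105804 × 10^7.
SE = √(1.3105804 × 10^7) = 3620.2.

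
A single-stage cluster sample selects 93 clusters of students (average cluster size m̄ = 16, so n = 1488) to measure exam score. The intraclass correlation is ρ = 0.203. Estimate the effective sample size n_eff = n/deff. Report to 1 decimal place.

deff = 1 + (16 − 1)·0.203 = 1 + 3.045 = 4.045.
n_eff = 1488 / 4.045 = 367.9.

367.9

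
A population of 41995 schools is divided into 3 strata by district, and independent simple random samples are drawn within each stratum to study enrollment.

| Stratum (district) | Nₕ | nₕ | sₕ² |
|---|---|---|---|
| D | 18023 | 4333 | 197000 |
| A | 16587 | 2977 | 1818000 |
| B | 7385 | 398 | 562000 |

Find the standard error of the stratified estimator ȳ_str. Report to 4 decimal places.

11.2181

Var(ȳ_str) = Σₕ Wₕ²(1 − fₕ)sₕ²/nₕ with Wₕ = Nₕ/N, N = 41995.
D: Wₕ = 0.42917014; term = 0.42917014²·(1 − 0.24041503)·197000/4333 = 6.3608169.
A: Wₕ = 0.39497559; term = 0.39497559²·(1 − 0.17947790)·1818000/2977 = 78.171032.
B: Wₕ = 0.17585427; term = 0.17585427²·(1 − 0.05389303)·562000/398 = 41.314197.
Sum = 125.84605.
SE = √(125.84605) = 11.2181.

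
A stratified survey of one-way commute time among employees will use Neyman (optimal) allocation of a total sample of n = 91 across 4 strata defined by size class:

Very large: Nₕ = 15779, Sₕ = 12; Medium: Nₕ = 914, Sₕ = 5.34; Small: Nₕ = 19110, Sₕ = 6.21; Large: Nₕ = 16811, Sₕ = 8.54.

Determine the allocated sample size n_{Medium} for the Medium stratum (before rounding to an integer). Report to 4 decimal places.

0.9730

Neyman allocation: nₕ = n·NₕSₕ / Σⱼ NⱼSⱼ.
Σ NⱼSⱼ = 15779·12 + 914·5.34 + 19110·6.21 + 16811·8.54 = 456467.8.
n_{Medium} = 91·914·5.34 / 456467.8 = 0.9730.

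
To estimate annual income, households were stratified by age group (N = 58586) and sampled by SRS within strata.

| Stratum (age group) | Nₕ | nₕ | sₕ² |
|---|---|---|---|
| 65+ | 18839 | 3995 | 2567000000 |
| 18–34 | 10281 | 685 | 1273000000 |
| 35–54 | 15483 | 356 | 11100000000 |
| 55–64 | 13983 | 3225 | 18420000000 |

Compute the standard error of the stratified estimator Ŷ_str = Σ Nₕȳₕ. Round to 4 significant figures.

Var(Ŷ_str) = Σₕ Nₕ²(1 − fₕ)sₕ²/nₕ.
65+: 18839²·(1 − 3995/18839)·2567000000/3995 = 1.796875 × 10^14.
18–34: 10281²·(1 − 685/10281)·1273000000/685 = 1.8334262 × 10^14.
35–54: 15483²·(1 − 356/15483)·11100000000/356 = 7.302657 × 10^15.
55–64: 13983²·(1 − 3225/13983)·18420000000/3225 = 8.5919513 × 10^14.
Sum = 8.5248823 × 10^15.
SE = √(8.5248823 × 10^15) = 9.233 × 10^7.

9.233 × 10^7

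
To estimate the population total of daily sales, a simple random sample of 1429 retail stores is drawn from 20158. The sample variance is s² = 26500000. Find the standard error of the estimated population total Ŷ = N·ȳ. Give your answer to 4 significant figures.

Var(Ŷ) = N²·Var(ȳ) = N²·(1 − n/N)·s²/n.
f = 1429/20158 = 0.07088997; Var(ȳ) = 0.92911003·26500000/1429 = 17229.822.
Var(Ŷ) = 20158² · 17229.822 = 7.0012514 × 10^12.
SE(Ŷ) = √(7.0012514 × 10^12) = 2.646 × 10^6.

2.646 × 10^6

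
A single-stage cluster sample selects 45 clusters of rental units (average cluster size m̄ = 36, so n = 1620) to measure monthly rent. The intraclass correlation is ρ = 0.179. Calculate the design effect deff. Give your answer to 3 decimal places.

7.265

deff = 1 + (36 − 1)·0.179 = 1 + 6.265 = 7.265.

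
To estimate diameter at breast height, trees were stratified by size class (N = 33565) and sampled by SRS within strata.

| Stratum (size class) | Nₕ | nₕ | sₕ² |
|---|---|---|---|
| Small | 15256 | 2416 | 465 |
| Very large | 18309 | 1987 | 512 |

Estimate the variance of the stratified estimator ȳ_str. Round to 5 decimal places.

Var(ȳ_str) = Σₕ Wₕ²(1 − fₕ)sₕ²/nₕ with Wₕ = Nₕ/N, N = 33565.
Small: Wₕ = 0.45452108; term = 0.45452108²·(1 − 0.15836392)·465/2416 = 0.033464815.
Very large: Wₕ = 0.54547892; term = 0.54547892²·(1 − 0.10852586)·512/1987 = 0.068349728.
Sum = 0.10181454.

0.10181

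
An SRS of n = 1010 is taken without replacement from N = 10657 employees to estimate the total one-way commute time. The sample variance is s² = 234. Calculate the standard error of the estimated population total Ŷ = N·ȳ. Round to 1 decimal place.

Var(Ŷ) = N²·Var(ȳ) = N²·(1 − n/N)·s²/n.
f = 1010/10657 = 0.09477339; Var(ȳ) = 0.90522661·234/1010 = 0.20972577.
Var(Ŷ) = 10657² · 0.20972577 = 2.3818902 × 10^7.
SE(Ŷ) = √(2.3818902 × 10^7) = 4880.5.

4880.5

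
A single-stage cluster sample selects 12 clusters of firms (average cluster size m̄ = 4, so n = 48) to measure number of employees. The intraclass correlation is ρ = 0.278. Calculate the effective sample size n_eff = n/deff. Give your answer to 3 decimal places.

26.172

deff = 1 + (4 − 1)·0.278 = 1 + 0.834 = 1.834.
n_eff = 48 / 1.834 = 26.172.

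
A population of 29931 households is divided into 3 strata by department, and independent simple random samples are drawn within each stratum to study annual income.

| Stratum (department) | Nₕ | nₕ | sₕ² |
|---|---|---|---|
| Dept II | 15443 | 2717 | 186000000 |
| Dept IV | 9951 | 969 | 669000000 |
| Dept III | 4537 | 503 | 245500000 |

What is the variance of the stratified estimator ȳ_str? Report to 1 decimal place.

93869.9

Var(ȳ_str) = Σₕ Wₕ²(1 − fₕ)sₕ²/nₕ with Wₕ = Nₕ/N, N = 29931.
Dept II: Wₕ = 0.51595336; term = 0.51595336²·(1 − 0.17593732)·186000000/2717 = 15017.735.
Dept IV: Wₕ = 0.33246467; term = 0.33246467²·(1 − 0.09737715)·669000000/969 = 68881.035.
Dept III: Wₕ = 0.15158197; term = 0.15158197²·(1 − 0.11086621)·245500000/503 = 9971.161.
Sum = 93869.931.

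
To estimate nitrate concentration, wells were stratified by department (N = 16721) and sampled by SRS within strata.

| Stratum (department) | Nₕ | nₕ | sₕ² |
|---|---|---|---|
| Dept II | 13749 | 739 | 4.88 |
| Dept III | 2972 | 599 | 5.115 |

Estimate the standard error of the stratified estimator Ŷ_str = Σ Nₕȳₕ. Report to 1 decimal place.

Var(Ŷ_str) = Σₕ Nₕ²(1 − fₕ)sₕ²/nₕ.
Dept II: 13749²·(1 − 739/13749)·4.88/739 = 1.181201 × 10^6.
Dept III: 2972²·(1 − 599/2972)·5.115/599 = 60223.412.
Sum = 1.2414244 × 10^6.
SE = √(1.2414244 × 10^6) = 1114.2.

1114.2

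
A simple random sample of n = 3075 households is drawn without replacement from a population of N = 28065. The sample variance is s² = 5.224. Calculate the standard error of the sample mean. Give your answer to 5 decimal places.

0.03889

Under SRS without replacement, Var(ȳ) = (1 − f)·s²/n with f = n/N = 3075/28065 = 0.10956708.
Var(ȳ) = (1 − 0.10956708)·5.224/3075 = 0.89043292·0.0016988618 = 0.0015127225.
SE(ȳ) = √(0.0015127225) = 0.03889.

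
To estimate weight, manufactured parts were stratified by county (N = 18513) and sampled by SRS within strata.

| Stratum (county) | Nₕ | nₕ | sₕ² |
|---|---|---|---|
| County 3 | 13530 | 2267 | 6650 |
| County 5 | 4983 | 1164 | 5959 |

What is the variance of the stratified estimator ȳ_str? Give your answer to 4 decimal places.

Var(ȳ_str) = Σₕ Wₕ²(1 − fₕ)sₕ²/nₕ with Wₕ = Nₕ/N, N = 18513.
County 3: Wₕ = 0.73083779; term = 0.73083779²·(1 − 0.16755358)·6650/2267 = 1.3042727.
County 5: Wₕ = 0.26916221; term = 0.26916221²·(1 − 0.23359422)·5959/1164 = 0.2842545.
Sum = 1.5885272.

1.5885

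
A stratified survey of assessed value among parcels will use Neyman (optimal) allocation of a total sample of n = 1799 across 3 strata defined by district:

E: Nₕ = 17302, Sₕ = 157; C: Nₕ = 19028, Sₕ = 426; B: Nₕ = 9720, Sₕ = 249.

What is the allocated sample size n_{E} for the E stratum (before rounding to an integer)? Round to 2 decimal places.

369.02

Neyman allocation: nₕ = n·NₕSₕ / Σⱼ NⱼSⱼ.
Σ NⱼSⱼ = 17302·157 + 19028·426 + 9720·249 = 1.3242622 × 10^7.
n_{E} = 1799·17302·157 / (1.3242622 × 10^7) = 369.02.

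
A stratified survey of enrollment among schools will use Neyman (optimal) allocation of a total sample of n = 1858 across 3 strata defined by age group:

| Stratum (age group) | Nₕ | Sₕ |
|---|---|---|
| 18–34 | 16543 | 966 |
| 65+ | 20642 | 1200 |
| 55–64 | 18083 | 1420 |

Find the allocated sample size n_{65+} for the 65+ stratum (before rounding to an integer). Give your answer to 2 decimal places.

692.82

Neyman allocation: nₕ = n·NₕSₕ / Σⱼ NⱼSⱼ.
Σ NⱼSⱼ = 16543·966 + 20642·1200 + 18083·1420 = 6.6428798 × 10^7.
n_{65+} = 1858·20642·1200 / (6.6428798 × 10^7) = 692.82.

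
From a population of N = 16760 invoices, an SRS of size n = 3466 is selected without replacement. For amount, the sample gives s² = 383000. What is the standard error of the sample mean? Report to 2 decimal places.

Under SRS without replacement, Var(ȳ) = (1 − f)·s²/n with f = n/N = 3466/16760 = 0.20680191.
Var(ȳ) = (1 − 0.20680191)·383000/3466 = 0.79319809·110.50202 = 87.649991.
SE(ȳ) = √(87.649991) = 9.36.

9.36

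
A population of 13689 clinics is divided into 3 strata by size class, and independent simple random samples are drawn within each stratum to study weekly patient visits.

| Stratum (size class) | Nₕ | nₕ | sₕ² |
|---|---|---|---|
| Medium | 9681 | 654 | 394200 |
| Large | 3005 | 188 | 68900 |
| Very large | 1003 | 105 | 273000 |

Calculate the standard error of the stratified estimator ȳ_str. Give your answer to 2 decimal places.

Var(ȳ_str) = Σₕ Wₕ²(1 − fₕ)sₕ²/nₕ with Wₕ = Nₕ/N, N = 13689.
Medium: Wₕ = 0.70721017; term = 0.70721017²·(1 − 0.06755500)·394200/654 = 281.09886.
Large: Wₕ = 0.21951932; term = 0.21951932²·(1 − 0.06256240)·68900/188 = 16.555765.
Very large: Wₕ = 0.07327051; term = 0.07327051²·(1 − 0.10468594)·273000/105 = 12.49704.
Sum = 310.15167.
SE = √(310.15167) = 17.61.

17.61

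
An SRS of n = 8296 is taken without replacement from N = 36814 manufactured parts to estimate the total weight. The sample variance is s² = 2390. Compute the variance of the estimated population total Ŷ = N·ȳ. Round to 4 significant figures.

Var(Ŷ) = N²·Var(ȳ) = N²·(1 − n/N)·s²/n.
f = 8296/36814 = 0.22534905; Var(ȳ) = 0.77465095·2390/8296 = 0.22316969.
Var(Ŷ) = 36814² · 0.22316969 = 3.0245532 × 10^8.

3.025 × 10^8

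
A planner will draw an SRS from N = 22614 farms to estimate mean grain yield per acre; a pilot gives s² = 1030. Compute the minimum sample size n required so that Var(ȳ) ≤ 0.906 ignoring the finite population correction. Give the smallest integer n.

1137

Without fpc, n₀ = s²/D = 1030/0.906 = 1136.8653.
Rounding up, n = 1137.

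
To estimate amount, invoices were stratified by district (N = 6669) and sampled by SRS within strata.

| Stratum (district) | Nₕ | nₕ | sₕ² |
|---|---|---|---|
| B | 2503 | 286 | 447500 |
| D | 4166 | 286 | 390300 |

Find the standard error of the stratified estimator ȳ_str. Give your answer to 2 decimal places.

26.29

Var(ȳ_str) = Σₕ Wₕ²(1 − fₕ)sₕ²/nₕ with Wₕ = Nₕ/N, N = 6669.
B: Wₕ = 0.37531864; term = 0.37531864²·(1 − 0.11426288)·447500/286 = 195.22351.
D: Wₕ = 0.62468136; term = 0.62468136²·(1 − 0.06865098)·390300/286 = 495.97761.
Sum = 691.20112.
SE = √(691.20112) = 26.29.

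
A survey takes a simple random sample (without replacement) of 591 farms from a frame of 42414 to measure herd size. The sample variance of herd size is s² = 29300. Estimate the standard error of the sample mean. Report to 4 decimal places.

Under SRS without replacement, Var(ȳ) = (1 − f)·s²/n with f = n/N = 591/42414 = 0.01393408.
Var(ȳ) = (1 − 0.01393408)·29300/591 = 0.98606592·49.576988 = 48.886179.
SE(ȳ) = √(48.886179) = 6.9919.

6.9919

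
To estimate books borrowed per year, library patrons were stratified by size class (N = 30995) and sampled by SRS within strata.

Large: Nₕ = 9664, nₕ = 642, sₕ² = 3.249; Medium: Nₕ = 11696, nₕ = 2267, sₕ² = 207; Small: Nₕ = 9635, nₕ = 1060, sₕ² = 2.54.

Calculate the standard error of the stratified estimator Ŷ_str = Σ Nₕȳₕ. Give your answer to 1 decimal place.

3272.5

Var(Ŷ_str) = Σₕ Nₕ²(1 − fₕ)sₕ²/nₕ.
Large: 9664²·(1 − 642/9664)·3.249/642 = 441239.54.
Medium: 11696²·(1 − 2267/11696)·207/2267 = 1.0069823 × 10^7.
Small: 9635²·(1 − 1060/9635)·2.54/1060 = 197976.53.
Sum = 1.0709039 × 10^7.
SE = √(1.0709039 × 10^7) = 3272.5.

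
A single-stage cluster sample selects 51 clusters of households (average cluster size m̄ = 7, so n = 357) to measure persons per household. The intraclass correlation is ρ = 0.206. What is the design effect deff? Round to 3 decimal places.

2.236

deff = 1 + (7 − 1)·0.206 = 1 + 1.236 = 2.236.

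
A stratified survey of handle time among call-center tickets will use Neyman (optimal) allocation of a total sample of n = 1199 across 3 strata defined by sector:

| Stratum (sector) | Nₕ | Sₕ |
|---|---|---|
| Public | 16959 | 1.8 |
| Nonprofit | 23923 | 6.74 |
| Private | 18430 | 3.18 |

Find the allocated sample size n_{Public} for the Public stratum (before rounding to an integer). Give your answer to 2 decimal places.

146.18

Neyman allocation: nₕ = n·NₕSₕ / Σⱼ NⱼSⱼ.
Σ NⱼSⱼ = 16959·1.8 + 23923·6.74 + 18430·3.18 = 250374.62.
n_{Public} = 1199·16959·1.8 / 250374.62 = 146.18.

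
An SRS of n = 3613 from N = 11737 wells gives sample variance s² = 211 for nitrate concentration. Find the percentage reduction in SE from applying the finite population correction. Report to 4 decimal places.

16.8032

f = n/N = 3613/11737 = 0.30782994.
SE_no-fpc = √(s²/n) = 0.24166138; SE_fpc = √((1−f)s²/n) = 0.20105443.
Ratio = √(1−f) = 0.83196758. Reduction = 100·(1 − 0.83196758) = 16.8032%.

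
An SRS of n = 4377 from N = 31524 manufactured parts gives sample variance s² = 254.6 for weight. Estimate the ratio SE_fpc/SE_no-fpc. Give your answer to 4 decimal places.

0.9280

f = n/N = 4377/31524 = 0.13884659.
SE_no-fpc = √(s²/n) = 0.2411798; SE_fpc = √((1−f)s²/n) = 0.22381088.
Ratio = √(1−f) = 0.92798352.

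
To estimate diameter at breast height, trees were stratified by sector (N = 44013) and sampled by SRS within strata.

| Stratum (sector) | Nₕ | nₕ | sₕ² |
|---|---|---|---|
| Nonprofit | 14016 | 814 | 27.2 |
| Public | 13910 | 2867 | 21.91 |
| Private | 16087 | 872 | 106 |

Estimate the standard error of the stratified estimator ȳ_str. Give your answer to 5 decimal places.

Var(ȳ_str) = Σₕ Wₕ²(1 − fₕ)sₕ²/nₕ with Wₕ = Nₕ/N, N = 44013.
Nonprofit: Wₕ = 0.31845137; term = 0.31845137²·(1 − 0.05807648)·27.2/814 = 0.0031918787.
Public: Wₕ = 0.31604299; term = 0.31604299²·(1 − 0.20611071)·21.91/2867 = 6.0599207 × 10^-4.
Private: Wₕ = 0.36550565; term = 0.36550565²·(1 − 0.05420526)·106/872 = 0.015359407.
Sum = 0.019157278.
SE = √(0.019157278) = 0.13841.

0.13841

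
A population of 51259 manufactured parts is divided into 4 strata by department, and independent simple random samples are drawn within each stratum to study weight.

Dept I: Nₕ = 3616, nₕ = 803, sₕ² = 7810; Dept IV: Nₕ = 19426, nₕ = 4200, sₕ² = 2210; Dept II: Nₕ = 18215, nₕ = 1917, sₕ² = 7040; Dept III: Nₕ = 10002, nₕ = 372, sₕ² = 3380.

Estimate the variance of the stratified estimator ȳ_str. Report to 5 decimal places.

0.84489

Var(ȳ_str) = Σₕ Wₕ²(1 − fₕ)sₕ²/nₕ with Wₕ = Nₕ/N, N = 51259.
Dept I: Wₕ = 0.07054371; term = 0.07054371²·(1 − 0.22206858)·7810/803 = 0.037652462.
Dept IV: Wₕ = 0.37897735; term = 0.37897735²·(1 − 0.21620509)·2210/4200 = 0.059234119.
Dept II: Wₕ = 0.35535223; term = 0.35535223²·(1 − 0.10524293)·7040/1917 = 0.41492899.
Dept III: Wₕ = 0.19512671; term = 0.19512671²·(1 − 0.03719256)·3380/372 = 0.33307853.
Sum = 0.8448941.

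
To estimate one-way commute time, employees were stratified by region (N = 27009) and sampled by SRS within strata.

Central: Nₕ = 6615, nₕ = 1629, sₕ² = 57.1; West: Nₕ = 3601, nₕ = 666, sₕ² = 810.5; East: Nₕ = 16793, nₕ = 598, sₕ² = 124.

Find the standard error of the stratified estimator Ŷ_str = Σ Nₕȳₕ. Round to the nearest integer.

8391

Var(Ŷ_str) = Σₕ Nₕ²(1 − fₕ)sₕ²/nₕ.
Central: 6615²·(1 − 1629/6615)·57.1/1629 = 1.1561046 × 10^6.
West: 3601²·(1 − 666/3601)·810.5/666 = 1.2862045 × 10^7.
East: 16793²·(1 − 598/16793)·124/598 = 5.639359 × 10^7.
Sum = 7.041174 × 10^7.
SE = √(7.041174 × 10^7) = 8391.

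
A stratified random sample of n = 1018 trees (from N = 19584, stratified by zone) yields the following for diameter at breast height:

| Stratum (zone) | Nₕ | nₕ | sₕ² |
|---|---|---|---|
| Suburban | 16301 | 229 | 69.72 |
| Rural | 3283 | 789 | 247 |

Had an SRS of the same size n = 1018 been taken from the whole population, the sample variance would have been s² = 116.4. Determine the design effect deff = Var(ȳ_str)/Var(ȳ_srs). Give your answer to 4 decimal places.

Var(ȳ_str) = Σ Wₕ²(1−fₕ)sₕ²/nₕ with Wₕ = Nₕ/19584:
  Suburban: (16301/19584)²·(1−229/16301)·69.72/229 = 0.20797123
  Rural: (3283/19584)²·(1−789/3283)·247/789 = 0.0066832004
  → Var(ȳ_str) = 0.21465443.
Var(ȳ_srs) = (1 − 1018/19584)·116.4/1018 = 0.10839822.
deff = 0.21465443 / 0.10839822 = 1.9802.

1.9802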